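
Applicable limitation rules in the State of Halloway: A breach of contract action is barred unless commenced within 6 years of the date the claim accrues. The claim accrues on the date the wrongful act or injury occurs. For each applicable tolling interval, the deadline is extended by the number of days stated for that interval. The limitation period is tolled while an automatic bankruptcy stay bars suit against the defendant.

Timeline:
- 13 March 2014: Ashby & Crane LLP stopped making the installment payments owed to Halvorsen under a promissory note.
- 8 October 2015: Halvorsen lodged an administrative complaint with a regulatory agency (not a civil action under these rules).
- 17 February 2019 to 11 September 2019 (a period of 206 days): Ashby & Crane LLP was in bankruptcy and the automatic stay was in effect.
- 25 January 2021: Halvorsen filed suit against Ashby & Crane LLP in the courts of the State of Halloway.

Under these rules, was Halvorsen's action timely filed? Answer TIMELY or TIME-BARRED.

The claim accrued on 13 March 2014, the date of the act.
6 years from 13 March 2014 is 13 March 2020.
Because the automatic bankruptcy stay ran from 17 February 2019 to 11 September 2019, the deadline is extended by 206 days to 5 October 2020.
Nothing else in the chronology tolls or restarts the period.
Filing on 25 January 2021 missed the 5 October 2020 deadline — the action is time-barred.

TIME-BARRED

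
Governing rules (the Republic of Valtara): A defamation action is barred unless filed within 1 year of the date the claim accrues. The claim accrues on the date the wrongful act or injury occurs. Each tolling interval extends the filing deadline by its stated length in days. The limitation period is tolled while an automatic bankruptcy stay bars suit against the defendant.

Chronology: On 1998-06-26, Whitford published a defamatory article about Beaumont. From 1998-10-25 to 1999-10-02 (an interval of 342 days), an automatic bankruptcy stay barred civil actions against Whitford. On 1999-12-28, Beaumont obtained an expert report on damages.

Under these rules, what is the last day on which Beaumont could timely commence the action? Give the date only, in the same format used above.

The limitation period began to run on 1998-06-26.
The untolled deadline — 1 year after 1998-06-26 — is 1999-06-26.
Because the automatic bankruptcy stay ran from 1998-10-25 to 1999-10-02, the deadline is extended by 342 days to 2000-06-02.
The other events in the timeline have no effect on the limitation period under the stated rules.

2000-06-02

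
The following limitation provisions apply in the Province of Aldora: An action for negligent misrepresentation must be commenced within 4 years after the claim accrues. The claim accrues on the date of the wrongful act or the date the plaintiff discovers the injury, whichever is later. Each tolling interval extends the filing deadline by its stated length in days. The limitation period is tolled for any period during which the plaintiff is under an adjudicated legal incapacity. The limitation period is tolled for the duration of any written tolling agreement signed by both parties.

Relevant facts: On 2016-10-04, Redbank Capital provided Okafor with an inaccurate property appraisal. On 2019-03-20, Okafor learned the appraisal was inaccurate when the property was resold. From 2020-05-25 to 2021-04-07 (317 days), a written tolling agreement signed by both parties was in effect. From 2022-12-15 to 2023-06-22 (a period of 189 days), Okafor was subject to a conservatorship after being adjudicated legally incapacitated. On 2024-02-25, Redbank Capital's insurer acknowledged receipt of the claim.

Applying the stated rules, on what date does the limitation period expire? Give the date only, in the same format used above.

2024-08-07

Because discovery on 2019-03-20 post-dates the 2016-10-04 act, accrual under the later-of rule falls on 2019-03-20.
4 years from 2019-03-20 is 2023-03-20.
The period was tolled for 317 days by the written tolling agreement (2020-05-25 to 2021-04-07), pushing the deadline to 2024-01-31.
The plaintiff's legal incapacity from 2022-12-15 to 2023-06-22 tolled the period for 189 days, extending the deadline to 2024-08-07.
The other events in the timeline have no effect on the limitation period under the stated rules.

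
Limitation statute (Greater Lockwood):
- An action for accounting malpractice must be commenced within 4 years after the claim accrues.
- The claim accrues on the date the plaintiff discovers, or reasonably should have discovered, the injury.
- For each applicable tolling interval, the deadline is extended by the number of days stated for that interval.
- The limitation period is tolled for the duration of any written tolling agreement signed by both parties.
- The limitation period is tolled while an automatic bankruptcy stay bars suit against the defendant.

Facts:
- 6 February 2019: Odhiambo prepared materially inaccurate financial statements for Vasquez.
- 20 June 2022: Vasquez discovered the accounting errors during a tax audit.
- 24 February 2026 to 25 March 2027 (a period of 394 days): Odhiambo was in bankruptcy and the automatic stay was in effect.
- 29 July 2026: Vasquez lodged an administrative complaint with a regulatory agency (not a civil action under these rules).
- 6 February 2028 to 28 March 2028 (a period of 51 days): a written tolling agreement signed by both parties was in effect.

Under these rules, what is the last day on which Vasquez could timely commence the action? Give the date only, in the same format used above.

19 July 2027

The claim did not accrue until Vasquez discovered the injury on 20 June 2022; the 6 February 2019 act date does not start the clock under the stated rule.
The untolled deadline — 4 years after 20 June 2022 — is 20 June 2026.
The period was tolled for 394 days by the automatic bankruptcy stay (24 February 2026 to 25 March 2027), pushing the deadline to 19 July 2027.
The written tolling agreement starting 6 February 2028 came too late — the period had run on 19 July 2027 — and so does not extend the deadline.
Nothing else in the chronology tolls or restarts the period.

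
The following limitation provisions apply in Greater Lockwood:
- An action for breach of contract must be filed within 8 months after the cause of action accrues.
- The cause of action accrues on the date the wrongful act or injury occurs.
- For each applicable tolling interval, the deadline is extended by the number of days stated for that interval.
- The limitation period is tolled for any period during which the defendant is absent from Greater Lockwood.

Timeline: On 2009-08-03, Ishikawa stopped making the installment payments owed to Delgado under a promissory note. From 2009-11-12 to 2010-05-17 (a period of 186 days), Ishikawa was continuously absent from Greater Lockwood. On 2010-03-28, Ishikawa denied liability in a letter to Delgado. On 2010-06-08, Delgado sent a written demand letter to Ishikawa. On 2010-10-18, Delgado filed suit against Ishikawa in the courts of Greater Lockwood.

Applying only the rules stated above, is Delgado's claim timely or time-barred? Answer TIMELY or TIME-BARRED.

The limitation period began to run on 2009-08-03.
8 months from 2009-08-03 is 2010-04-03.
The defendant's absence from the jurisdiction from 2009-11-12 to 2010-05-17 tolled the period for 186 days, extending the deadline to 2010-10-06.
None of the other events listed affects the running of the period under the stated rules.
Delgado filed on 2010-10-18, after the 2010-10-06 deadline, so the action is time-barred.

TIME-BARRED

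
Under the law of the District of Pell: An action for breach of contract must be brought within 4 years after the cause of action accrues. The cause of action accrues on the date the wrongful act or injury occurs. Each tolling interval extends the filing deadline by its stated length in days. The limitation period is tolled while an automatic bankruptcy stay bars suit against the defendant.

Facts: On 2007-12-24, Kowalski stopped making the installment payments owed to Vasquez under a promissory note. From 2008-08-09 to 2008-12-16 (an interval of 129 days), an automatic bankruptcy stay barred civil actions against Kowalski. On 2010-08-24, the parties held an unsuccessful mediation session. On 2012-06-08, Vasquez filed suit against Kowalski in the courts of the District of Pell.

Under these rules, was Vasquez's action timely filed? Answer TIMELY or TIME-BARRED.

The claim accrued on 2007-12-24, when the wrongful act occurred.
Adding the 4 years base period to 2007-12-24 gives a deadline of 2011-12-24, before any tolling.
The period was tolled for 129 days by the automatic bankruptcy stay (2008-08-09 to 2008-12-16), pushing the deadline to 2012-05-01.
The other events in the timeline have no effect on the limitation period under the stated rules.
Filing on 2012-06-08 missed the 2012-05-01 deadline — the action is time-barred.

TIME-BARRED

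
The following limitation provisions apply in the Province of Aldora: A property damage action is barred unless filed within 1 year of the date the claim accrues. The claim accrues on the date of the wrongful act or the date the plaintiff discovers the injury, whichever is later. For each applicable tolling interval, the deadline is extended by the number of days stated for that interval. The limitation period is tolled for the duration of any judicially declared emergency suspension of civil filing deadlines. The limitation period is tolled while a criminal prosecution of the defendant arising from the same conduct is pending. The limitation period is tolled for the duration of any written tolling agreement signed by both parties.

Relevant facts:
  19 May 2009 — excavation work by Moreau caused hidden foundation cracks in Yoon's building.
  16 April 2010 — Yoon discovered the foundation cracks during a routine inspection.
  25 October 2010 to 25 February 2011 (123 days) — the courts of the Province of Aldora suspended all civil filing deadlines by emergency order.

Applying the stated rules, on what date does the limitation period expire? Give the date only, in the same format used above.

17 August 2011

The claim accrued on 16 April 2010 — the later of the 19 May 2009 act and the 16 April 2010 discovery.
1 year from 16 April 2010 is 16 April 2011.
The emergency suspension of filing deadlines from 25 October 2010 to 25 February 2011 tolled the period for 123 days, extending the deadline to 17 August 2011.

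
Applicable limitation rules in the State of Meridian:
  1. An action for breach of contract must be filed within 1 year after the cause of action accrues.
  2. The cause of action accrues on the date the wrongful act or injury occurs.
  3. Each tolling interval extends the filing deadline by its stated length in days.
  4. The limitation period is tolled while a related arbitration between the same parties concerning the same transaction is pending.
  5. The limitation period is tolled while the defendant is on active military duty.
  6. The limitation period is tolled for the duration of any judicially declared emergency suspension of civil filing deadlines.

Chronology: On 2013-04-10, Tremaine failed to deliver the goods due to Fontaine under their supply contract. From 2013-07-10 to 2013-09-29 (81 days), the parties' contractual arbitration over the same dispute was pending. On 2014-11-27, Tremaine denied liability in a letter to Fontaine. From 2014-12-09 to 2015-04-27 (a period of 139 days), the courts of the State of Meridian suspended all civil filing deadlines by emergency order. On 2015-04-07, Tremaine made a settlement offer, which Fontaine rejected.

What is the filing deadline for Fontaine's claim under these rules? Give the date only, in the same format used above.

The limitation period began to run on 2013-04-10.
1 year from 2013-04-10 is 2014-04-10.
The pending related arbitration from 2013-07-10 to 2013-09-29 tolled the period for 81 days, extending the deadline to 2014-06-30.
The emergency suspension of filing deadlines from 2014-12-09 to 2015-04-27 began after the period had already run on 2014-06-30, so it has no tolling effect.
Nothing else in the chronology tolls or restarts the period.

2014-06-30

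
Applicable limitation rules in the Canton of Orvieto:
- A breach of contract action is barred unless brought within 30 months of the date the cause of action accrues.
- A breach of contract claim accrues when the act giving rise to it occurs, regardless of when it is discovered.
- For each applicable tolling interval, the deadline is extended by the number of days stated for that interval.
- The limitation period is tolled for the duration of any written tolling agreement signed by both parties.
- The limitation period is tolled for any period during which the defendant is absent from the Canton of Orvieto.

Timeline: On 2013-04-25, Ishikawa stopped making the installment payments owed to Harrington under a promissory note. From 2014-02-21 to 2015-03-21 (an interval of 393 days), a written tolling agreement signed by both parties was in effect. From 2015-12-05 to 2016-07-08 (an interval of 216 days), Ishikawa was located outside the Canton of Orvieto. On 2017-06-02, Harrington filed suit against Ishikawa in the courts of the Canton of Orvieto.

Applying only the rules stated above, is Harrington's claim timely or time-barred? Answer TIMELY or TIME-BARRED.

The claim accrued on 2013-04-25, when the wrongful act occurred.
30 months from 2013-04-25 is 2015-10-25.
Because the written tolling agreement ran from 2014-02-21 to 2015-03-21, the deadline is extended by 393 days to 2016-11-21.
The defendant's absence from the jurisdiction from 2015-12-05 to 2016-07-08 tolled the period for 216 days, extending the deadline to 2017-06-25.
The 2017-06-02 filing precedes the 2017-06-25 deadline; the claim is timely.

TIMELY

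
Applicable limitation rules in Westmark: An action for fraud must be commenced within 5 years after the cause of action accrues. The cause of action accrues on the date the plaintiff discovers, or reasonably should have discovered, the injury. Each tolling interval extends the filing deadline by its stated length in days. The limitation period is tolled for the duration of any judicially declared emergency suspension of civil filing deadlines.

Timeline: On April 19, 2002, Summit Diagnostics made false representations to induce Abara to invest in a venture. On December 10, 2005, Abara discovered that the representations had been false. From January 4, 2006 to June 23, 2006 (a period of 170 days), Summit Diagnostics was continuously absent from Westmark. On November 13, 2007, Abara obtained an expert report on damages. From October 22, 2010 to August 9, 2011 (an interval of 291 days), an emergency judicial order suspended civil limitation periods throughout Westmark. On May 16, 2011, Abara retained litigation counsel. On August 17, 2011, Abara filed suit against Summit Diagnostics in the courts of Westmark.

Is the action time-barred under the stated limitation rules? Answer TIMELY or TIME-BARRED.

TIMELY

Under the discovery rule, the claim accrued on December 10, 2005, when Abara discovered the injury — not on the April 19, 2002 date of the underlying act.
5 years from December 10, 2005 is December 10, 2010.
Because the emergency suspension of filing deadlines ran from October 22, 2010 to August 9, 2011, the deadline is extended by 291 days to September 27, 2011.
No stated provision tolls the period for the defendant's absence, so the interval from January 4, 2006 to June 23, 2006 has no effect on the deadline.
Nothing else in the chronology tolls or restarts the period.
Abara filed on August 17, 2011, before the September 27, 2011 deadline, so the action is timely.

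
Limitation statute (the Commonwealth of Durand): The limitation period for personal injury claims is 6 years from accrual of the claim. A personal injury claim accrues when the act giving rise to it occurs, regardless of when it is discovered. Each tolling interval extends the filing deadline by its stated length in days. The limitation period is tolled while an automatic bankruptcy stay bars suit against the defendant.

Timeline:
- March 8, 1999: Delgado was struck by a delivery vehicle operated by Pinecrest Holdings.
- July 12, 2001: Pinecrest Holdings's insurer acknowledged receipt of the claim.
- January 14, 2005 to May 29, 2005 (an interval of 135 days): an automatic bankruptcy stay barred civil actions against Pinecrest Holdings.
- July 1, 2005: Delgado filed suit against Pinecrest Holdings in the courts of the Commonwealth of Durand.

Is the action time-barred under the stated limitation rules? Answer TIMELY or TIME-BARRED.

TIMELY

The limitation period began to run on March 8, 1999.
Adding the 6 years base period to March 8, 1999 gives a deadline of March 8, 2005, before any tolling.
The period was tolled for 135 days by the automatic bankruptcy stay (January 14, 2005 to May 29, 2005), pushing the deadline to July 21, 2005.
None of the other events listed affects the running of the period under the stated rules.
The July 1, 2005 filing precedes the July 21, 2005 deadline; the claim is timely.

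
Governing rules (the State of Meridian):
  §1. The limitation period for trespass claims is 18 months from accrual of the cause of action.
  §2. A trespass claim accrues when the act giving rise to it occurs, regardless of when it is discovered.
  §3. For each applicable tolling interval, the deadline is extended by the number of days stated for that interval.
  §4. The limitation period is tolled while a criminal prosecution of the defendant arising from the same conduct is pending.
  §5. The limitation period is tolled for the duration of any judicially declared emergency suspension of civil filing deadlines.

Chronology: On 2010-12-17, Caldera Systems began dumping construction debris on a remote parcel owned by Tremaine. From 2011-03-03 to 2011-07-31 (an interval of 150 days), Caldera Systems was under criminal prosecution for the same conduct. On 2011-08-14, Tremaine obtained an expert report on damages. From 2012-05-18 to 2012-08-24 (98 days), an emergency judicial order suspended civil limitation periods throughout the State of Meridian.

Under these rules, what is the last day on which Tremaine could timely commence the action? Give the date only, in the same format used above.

2013-02-20

The claim accrued on 2010-12-17, when the wrongful act occurred.
18 months from 2010-12-17 is 2012-06-17.
The pending criminal prosecution from 2011-03-03 to 2011-07-31 tolled the period for 150 days, extending the deadline to 2012-11-14.
The emergency suspension of filing deadlines from 2012-05-18 to 2012-08-24 tolled the period for 98 days, extending the deadline to 2013-02-20.
The other events in the timeline have no effect on the limitation period under the stated rules.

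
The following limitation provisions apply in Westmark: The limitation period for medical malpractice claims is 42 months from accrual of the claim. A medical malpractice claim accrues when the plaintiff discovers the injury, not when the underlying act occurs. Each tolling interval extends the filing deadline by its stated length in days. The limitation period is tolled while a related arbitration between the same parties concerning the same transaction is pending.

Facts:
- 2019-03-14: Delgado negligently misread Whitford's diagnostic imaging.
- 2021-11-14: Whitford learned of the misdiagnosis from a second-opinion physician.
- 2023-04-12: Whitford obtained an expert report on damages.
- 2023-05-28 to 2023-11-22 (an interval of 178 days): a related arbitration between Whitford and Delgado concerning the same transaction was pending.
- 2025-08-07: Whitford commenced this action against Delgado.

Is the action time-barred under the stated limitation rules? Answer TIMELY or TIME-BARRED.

Accrual is tied to discovery, so the period began on 2021-11-14 rather than on 2019-03-14 when the act occurred.
42 months from 2021-11-14 is 2025-05-14.
The period was tolled for 178 days by the pending related arbitration (2023-05-28 to 2023-11-22), pushing the deadline to 2025-11-08.
Nothing else in the chronology tolls or restarts the period.
Filing on 2025-08-07 beat the 2025-11-08 deadline — the action is timely.

TIMELY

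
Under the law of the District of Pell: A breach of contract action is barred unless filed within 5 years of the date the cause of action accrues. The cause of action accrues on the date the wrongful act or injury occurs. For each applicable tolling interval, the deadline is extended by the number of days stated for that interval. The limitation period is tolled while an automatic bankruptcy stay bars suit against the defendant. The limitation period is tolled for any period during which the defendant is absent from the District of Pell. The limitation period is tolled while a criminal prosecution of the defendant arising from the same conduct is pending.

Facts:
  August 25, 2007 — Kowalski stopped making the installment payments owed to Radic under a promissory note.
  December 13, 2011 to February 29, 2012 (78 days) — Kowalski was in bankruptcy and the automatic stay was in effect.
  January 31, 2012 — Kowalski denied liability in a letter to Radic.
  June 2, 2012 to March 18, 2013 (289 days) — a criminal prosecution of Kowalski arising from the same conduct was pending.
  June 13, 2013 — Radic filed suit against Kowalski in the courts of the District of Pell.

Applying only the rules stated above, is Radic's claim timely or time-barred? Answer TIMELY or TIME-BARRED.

TIMELY

The claim accrued on August 25, 2007, when the wrongful act occurred.
5 years from August 25, 2007 is August 25, 2012.
Because the automatic bankruptcy stay ran from December 13, 2011 to February 29, 2012, the deadline is extended by 78 days to November 11, 2012.
Because the pending criminal prosecution ran from June 2, 2012 to March 18, 2013, the deadline is extended by 289 days to August 27, 2013.
Nothing else in the chronology tolls or restarts the period.
The June 13, 2013 filing precedes the August 27, 2013 deadline; the claim is timely.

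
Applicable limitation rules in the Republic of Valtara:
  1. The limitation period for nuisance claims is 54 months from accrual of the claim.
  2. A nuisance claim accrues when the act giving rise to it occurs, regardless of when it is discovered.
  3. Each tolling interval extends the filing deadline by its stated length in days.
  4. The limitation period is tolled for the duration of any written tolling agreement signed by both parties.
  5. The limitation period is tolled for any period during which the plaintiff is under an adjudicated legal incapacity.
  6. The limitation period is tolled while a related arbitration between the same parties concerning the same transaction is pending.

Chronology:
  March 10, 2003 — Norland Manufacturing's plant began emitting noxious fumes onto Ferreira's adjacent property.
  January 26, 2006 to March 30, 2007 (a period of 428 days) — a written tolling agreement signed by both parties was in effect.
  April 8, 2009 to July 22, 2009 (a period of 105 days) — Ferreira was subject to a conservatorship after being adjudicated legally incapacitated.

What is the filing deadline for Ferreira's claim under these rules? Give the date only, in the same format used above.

The claim accrued on March 10, 2003, when the wrongful act occurred.
The untolled deadline — 54 months after March 10, 2003 — is September 10, 2007.
Because the written tolling agreement ran from January 26, 2006 to March 30, 2007, the deadline is extended by 428 days to November 11, 2008.
The plaintiff's legal incapacity from April 8, 2009 to July 22, 2009 began after the period had already run on November 11, 2008, so it has no tolling effect.

November 11, 2008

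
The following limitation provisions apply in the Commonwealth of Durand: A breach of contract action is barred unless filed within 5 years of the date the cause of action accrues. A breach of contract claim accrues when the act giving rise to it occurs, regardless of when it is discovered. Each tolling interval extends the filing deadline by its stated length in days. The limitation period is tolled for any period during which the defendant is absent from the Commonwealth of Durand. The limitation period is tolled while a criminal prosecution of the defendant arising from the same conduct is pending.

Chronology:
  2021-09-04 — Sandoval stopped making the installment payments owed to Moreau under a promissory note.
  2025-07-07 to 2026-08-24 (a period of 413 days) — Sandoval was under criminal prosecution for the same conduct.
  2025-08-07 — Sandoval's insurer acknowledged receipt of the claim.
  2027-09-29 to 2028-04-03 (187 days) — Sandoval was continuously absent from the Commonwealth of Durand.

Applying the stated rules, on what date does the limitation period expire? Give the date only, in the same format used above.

The limitation period began to run on 2021-09-04.
The untolled deadline — 5 years after 2021-09-04 — is 2026-09-04.
Because the pending criminal prosecution ran from 2025-07-07 to 2026-08-24, the deadline is extended by 413 days to 2027-10-22.
The period was tolled for 187 days by the defendant's absence from the jurisdiction (2027-09-29 to 2028-04-03), pushing the deadline to 2028-04-26.
The other events in the timeline have no effect on the limitation period under the stated rules.

2028-04-26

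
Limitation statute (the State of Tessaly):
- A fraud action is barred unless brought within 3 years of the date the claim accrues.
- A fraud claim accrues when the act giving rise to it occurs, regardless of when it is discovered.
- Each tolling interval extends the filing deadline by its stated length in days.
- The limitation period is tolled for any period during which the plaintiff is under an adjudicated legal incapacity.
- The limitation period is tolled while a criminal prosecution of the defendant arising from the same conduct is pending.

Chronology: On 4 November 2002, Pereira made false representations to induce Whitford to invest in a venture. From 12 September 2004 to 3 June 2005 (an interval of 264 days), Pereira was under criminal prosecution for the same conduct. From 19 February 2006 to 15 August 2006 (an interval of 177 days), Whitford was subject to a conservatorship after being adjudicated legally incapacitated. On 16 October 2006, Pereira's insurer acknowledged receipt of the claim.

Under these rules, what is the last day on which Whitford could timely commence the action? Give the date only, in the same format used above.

The claim accrued on 4 November 2002, the date of the act.
3 years from 4 November 2002 is 4 November 2005.
Because the pending criminal prosecution ran from 12 September 2004 to 3 June 2005, the deadline is extended by 264 days to 26 July 2006.
Because the plaintiff's legal incapacity ran from 19 February 2006 to 15 August 2006, the deadline is extended by 177 days to 19 January 2007.
The other events in the timeline have no effect on the limitation period under the stated rules.

19 January 2007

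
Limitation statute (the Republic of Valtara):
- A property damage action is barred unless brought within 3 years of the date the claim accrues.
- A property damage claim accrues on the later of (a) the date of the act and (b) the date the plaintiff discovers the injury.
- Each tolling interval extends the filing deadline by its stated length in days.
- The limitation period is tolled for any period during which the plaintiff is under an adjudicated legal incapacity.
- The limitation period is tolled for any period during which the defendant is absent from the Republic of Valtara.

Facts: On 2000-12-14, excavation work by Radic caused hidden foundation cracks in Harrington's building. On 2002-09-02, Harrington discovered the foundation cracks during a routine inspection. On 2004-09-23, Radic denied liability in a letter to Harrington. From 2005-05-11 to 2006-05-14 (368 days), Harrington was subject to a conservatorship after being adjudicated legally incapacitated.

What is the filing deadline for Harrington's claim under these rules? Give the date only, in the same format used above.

2006-09-05

Because discovery on 2002-09-02 post-dates the 2000-12-14 act, accrual under the later-of rule falls on 2002-09-02.
The untolled deadline — 3 years after 2002-09-02 — is 2005-09-02.
The period was tolled for 368 days by the plaintiff's legal incapacity (2005-05-11 to 2006-05-14), pushing the deadline to 2006-09-05.
None of the other events listed affects the running of the period under the stated rules.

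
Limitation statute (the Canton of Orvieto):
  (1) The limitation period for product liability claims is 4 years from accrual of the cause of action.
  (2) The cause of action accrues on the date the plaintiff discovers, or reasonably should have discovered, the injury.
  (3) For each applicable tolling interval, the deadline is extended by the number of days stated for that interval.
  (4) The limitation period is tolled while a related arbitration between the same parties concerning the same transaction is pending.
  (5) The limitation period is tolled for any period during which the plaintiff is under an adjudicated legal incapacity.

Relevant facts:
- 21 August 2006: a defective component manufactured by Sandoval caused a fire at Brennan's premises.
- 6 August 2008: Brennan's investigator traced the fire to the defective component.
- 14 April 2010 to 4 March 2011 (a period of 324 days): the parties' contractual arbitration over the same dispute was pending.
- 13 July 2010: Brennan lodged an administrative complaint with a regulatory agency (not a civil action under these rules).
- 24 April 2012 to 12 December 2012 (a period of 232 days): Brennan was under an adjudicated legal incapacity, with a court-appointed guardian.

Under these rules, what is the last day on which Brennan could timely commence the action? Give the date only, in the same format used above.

13 February 2014

Accrual is tied to discovery, so the period began on 6 August 2008 rather than on 21 August 2006 when the act occurred.
4 years from 6 August 2008 is 6 August 2012.
Because the pending related arbitration ran from 14 April 2010 to 4 March 2011, the deadline is extended by 324 days to 26 June 2013.
The period was tolled for 232 days by the plaintiff's legal incapacity (24 April 2012 to 12 December 2012), pushing the deadline to 13 February 2014.
The other events in the timeline have no effect on the limitation period under the stated rules.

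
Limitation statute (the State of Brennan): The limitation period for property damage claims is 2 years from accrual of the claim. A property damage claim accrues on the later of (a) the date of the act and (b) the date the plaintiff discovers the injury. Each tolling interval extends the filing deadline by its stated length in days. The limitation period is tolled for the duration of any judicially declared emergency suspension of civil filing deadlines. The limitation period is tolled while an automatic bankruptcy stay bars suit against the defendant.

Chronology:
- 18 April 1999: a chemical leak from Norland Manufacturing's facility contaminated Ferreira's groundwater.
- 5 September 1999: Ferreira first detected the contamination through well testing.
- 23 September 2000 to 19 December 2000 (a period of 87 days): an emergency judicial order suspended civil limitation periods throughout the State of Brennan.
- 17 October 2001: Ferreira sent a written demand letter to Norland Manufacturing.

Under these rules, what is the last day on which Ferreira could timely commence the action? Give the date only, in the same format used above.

1 December 2001

The claim accrued on 5 September 1999 — the later of the 18 April 1999 act and the 5 September 1999 discovery.
Adding the 2 years base period to 5 September 1999 gives a deadline of 5 September 2001, before any tolling.
The period was tolled for 87 days by the emergency suspension of filing deadlines (23 September 2000 to 19 December 2000), pushing the deadline to 1 December 2001.
None of the other events listed affects the running of the period under the stated rules.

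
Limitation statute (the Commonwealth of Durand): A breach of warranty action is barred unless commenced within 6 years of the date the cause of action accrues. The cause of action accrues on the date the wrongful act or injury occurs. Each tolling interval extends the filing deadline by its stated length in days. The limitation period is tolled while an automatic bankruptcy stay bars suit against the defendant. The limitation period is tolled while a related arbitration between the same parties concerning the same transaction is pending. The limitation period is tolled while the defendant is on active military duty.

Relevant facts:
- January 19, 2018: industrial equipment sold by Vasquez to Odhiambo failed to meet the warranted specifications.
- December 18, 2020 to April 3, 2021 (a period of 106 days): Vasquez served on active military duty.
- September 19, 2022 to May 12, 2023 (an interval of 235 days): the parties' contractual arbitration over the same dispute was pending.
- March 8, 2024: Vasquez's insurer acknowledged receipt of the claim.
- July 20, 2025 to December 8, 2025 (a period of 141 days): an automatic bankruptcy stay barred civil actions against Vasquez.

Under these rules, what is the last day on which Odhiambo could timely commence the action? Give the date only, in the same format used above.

December 25, 2024

The limitation period began to run on January 19, 2018.
6 years from January 19, 2018 is January 19, 2024.
The defendant's active military service from December 18, 2020 to April 3, 2021 tolled the period for 106 days, extending the deadline to May 4, 2024.
Because the pending related arbitration ran from September 19, 2022 to May 12, 2023, the deadline is extended by 235 days to December 25, 2024.
By the time the automatic bankruptcy stay began on July 20, 2025, the limitation period had already expired on December 25, 2024; that interval cannot revive it.
None of the other events listed affects the running of the period under the stated rules.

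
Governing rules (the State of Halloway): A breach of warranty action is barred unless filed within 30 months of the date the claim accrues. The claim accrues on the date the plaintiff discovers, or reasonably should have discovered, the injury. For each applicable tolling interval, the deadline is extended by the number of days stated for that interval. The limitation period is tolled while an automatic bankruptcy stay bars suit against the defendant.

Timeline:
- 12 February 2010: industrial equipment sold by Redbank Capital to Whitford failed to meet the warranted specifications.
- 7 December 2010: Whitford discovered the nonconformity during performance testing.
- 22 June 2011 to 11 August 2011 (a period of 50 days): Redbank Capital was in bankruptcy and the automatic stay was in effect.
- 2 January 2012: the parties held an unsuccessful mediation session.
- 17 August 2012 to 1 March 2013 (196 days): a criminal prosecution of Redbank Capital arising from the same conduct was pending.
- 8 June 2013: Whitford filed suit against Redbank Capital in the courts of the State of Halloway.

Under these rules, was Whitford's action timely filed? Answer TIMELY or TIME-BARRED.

Accrual is tied to discovery, so the period began on 7 December 2010 rather than on 12 February 2010 when the act occurred.
Adding the 30 months base period to 7 December 2010 gives a deadline of 7 June 2013, before any tolling.
The period was tolled for 50 days by the automatic bankruptcy stay (22 June 2011 to 11 August 2011), pushing the deadline to 27 July 2013.
The pending criminal prosecution from 17 August 2012 to 1 March 2013 does not toll the period, because no stated rule makes a criminal prosecution a tolling event.
None of the other events listed affects the running of the period under the stated rules.
Whitford filed on 8 June 2013, before the 27 July 2013 deadline, so the action is timely.

TIMELY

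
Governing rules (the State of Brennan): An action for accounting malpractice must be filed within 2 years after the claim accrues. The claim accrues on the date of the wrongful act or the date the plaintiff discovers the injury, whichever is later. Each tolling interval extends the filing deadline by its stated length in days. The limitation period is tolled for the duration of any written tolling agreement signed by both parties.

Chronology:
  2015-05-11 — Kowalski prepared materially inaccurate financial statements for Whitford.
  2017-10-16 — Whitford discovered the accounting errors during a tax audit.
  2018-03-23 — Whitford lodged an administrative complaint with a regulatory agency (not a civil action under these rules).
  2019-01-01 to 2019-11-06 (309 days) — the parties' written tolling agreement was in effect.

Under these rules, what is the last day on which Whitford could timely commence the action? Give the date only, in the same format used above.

2020-08-20

The claim accrued on 2017-10-16 — the later of the 2015-05-11 act and the 2017-10-16 discovery.
Adding the 2 years base period to 2017-10-16 gives a deadline of 2019-10-16, before any tolling.
Because the written tolling agreement ran from 2019-01-01 to 2019-11-06, the deadline is extended by 309 days to 2020-08-20.
Nothing else in the chronology tolls or restarts the period.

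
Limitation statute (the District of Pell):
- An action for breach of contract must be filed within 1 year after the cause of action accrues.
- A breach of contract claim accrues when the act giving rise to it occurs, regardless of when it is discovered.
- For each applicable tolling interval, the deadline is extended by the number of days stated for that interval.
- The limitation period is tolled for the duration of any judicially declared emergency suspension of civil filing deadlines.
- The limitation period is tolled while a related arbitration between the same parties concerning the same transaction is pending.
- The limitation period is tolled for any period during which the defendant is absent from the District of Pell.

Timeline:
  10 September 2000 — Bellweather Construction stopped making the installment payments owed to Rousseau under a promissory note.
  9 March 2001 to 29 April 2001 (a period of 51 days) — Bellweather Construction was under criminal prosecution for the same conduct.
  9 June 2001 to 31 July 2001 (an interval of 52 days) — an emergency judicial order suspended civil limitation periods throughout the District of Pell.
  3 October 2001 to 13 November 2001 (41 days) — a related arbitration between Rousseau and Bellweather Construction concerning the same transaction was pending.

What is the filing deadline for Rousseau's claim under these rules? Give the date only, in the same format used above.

The limitation period began to run on 10 September 2000.
The untolled deadline — 1 year after 10 September 2000 — is 10 September 2001.
Because the emergency suspension of filing deadlines ran from 9 June 2001 to 31 July 2001, the deadline is extended by 52 days to 1 November 2001.
The period was tolled for 41 days by the pending related arbitration (3 October 2001 to 13 November 2001), pushing the deadline to 12 December 2001.
Although a criminal prosecution ran from 9 March 2001 to 29 April 2001, the stated rules do not make that a tolling event, so it is disregarded.

12 December 2001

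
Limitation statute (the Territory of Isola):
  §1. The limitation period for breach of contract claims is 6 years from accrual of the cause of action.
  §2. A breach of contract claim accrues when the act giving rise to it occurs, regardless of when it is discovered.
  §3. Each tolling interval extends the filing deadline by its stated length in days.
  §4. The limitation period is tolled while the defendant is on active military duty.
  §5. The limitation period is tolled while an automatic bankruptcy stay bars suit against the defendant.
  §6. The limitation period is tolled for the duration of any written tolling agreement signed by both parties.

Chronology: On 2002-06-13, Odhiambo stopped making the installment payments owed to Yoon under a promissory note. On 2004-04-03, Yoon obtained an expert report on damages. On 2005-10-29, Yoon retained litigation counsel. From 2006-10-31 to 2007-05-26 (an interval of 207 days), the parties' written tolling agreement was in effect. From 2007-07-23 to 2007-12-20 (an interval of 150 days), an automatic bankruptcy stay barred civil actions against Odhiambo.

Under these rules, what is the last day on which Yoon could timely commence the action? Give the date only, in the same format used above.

2009-06-05

The cause of action accrued on 2002-06-13, the date of the act.
6 years from 2002-06-13 is 2008-06-13.
Because the written tolling agreement ran from 2006-10-31 to 2007-05-26, the deadline is extended by 207 days to 2009-01-06.
Because the automatic bankruptcy stay ran from 2007-07-23 to 2007-12-20, the deadline is extended by 150 days to 2009-06-05.
The other events in the timeline have no effect on the limitation period under the stated rules.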